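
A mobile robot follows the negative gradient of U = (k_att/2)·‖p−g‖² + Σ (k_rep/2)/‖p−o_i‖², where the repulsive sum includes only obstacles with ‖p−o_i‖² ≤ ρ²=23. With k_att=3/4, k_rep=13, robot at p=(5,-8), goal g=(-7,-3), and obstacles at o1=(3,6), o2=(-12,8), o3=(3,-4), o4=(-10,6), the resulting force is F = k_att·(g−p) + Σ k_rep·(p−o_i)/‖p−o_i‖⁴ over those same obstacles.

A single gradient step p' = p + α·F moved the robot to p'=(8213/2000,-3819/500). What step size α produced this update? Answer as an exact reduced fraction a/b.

α = 1/10

F_att = 3/4·(g−p) = 3/4·(-12,5) = (-9.0000,3.7500)
o1: d²=200 > ρ²=23 → inactive
o2: d²=545 > ρ²=23 → inactive
o3: d²=20 ≤ ρ²=23; F_rep = 13·(2,-4)/20² = (0.0650,-0.1300)
o4: d²=421 > ρ²=23 → inactive
F = F_att + ΣF_rep = (-8.9350,3.6200)
Δp = p'−p = (-0.8935,0.3620); α = Δx/Fx = (-1787/2000) / (-1787/200) = 1/10
check: Δy/Fy = (181/500) / (181/50) = 1/10 ✓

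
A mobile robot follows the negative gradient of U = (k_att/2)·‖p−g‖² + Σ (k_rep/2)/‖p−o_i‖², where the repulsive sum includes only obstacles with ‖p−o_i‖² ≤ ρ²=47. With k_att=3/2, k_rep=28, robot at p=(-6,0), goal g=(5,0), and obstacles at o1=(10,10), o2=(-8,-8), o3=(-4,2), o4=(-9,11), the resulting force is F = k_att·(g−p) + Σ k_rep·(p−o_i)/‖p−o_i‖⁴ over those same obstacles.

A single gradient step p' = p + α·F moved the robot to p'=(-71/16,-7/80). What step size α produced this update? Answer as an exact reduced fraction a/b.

α = 1/10

F_att = 3/2·(g−p) = 3/2·(11,0) = (16.5000,0.0000)
o1: d²=356 > ρ²=47 → inactive
o2: d²=68 > ρ²=47 → inactive
o3: d²=8 ≤ ρ²=47; F_rep = 28·(-2,-2)/8² = (-0.8750,-0.8750)
o4: d²=130 > ρ²=47 → inactive
F = F_att + ΣF_rep = (15.6250,-0.8750)
Δp = p'−p = (1.5625,-0.0875); α = Δx/Fx = (25/16) / (125/8) = 1/10
check: Δy/Fy = (-7/80) / (-7/8) = 1/10 ✓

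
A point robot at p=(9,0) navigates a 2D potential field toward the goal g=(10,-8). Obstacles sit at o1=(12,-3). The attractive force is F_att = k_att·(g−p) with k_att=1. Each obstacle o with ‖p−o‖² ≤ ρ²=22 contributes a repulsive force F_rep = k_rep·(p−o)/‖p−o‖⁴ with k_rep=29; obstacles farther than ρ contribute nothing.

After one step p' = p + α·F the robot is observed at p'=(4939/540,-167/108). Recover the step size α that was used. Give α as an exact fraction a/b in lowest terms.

F_att = 1·(g−p) = 1·(1,-8) = (1.0000,-8.0000)
o1: d²=18 ≤ ρ²=22; F_rep = 29·(-3,3)/18² = (-0.2685,0.2685)
F = F_att + ΣF_rep = (0.7315,-7.7315)
Δp = p'−p = (0.1463,-1.5463); α = Δx/Fx = (79/540) / (79/108) = 1/5
check: Δy/Fy = (-167/108) / (-835/108) = 1/5 ✓

α = 1/5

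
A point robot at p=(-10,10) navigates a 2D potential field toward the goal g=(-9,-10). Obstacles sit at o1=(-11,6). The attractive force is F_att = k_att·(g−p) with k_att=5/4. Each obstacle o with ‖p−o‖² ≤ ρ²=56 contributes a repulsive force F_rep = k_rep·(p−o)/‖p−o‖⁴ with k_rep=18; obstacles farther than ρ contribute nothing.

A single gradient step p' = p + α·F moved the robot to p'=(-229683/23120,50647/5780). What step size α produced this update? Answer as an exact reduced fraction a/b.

α = 1/20

F_att = 5/4·(g−p) = 5/4·(1,-20) = (1.2500,-25.0000)
o1: d²=17 ≤ ρ²=56; F_rep = 18·(1,4)/17² = (0.0623,0.2491)
F = F_att + ΣF_rep = (1.3123,-24.7509)
Δp = p'−p = (0.0656,-1.2375); α = Δx/Fx = (1517/23120) / (1517/1156) = 1/20
check: Δy/Fy = (-7153/5780) / (-7153/289) = 1/20 ✓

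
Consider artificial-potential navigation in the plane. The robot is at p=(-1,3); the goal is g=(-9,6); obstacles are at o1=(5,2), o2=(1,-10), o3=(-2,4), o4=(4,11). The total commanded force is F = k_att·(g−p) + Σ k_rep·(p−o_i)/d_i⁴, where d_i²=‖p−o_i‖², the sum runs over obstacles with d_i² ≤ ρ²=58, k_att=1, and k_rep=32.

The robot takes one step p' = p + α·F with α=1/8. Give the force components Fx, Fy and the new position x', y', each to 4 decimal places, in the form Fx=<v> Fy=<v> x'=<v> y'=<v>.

Fx=-0.1402 Fy=-4.9766 x'=-1.0175 y'=2.3779

F_att = 1·(g−p) = 1·(-8,3) = (-8.0000,3.0000)
o1: d²=37 ≤ ρ²=58; F_rep = 32·(-6,1)/37² = (-0.1402,0.0234)
o2: d²=173 > ρ²=58 → inactive
o3: d²=2 ≤ ρ²=58; F_rep = 32·(1,-1)/2² = (8.0000,-8.0000)
o4: d²=89 > ρ²=58 → inactive
F = F_att + ΣF_rep = (-0.1402,-4.9766)
p' = p + 1/8·F = (-1.0175,2.3779)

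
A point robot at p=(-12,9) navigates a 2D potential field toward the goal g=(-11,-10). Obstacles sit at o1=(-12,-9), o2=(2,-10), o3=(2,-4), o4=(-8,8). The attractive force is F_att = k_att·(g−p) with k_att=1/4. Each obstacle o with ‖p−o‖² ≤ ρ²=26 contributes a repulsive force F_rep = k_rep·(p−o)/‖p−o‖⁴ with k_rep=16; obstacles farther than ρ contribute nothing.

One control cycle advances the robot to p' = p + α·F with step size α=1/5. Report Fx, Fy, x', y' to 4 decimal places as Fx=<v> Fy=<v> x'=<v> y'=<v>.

F_att = 1/4·(g−p) = 1/4·(1,-19) = (0.2500,-4.7500)
o1: d²=324 > ρ²=26 → inactive
o2: d²=557 > ρ²=26 → inactive
o3: d²=365 > ρ²=26 → inactive
o4: d²=17 ≤ ρ²=26; F_rep = 16·(-4,1)/17² = (-0.2215,0.0554)
F = F_att + ΣF_rep = (0.0285,-4.6946)
p' = p + 1/5·F = (-11.9943,8.0611)

Fx=0.0285 Fy=-4.6946 x'=-11.9943 y'=8.0611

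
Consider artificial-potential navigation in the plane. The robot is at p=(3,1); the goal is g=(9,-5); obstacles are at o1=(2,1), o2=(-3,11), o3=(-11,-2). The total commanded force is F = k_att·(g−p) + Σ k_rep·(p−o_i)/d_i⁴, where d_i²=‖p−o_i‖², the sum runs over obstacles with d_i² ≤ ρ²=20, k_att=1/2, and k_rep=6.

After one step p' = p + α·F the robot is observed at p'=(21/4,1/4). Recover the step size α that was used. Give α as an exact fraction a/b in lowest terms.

α = 1/4

F_att = 1/2·(g−p) = 1/2·(6,-6) = (3.0000,-3.0000)
o1: d²=1 ≤ ρ²=20; F_rep = 6·(1,0)/1² = (6.0000,0.0000)
o2: d²=136 > ρ²=20 → inactive
o3: d²=205 > ρ²=20 → inactive
F = F_att + ΣF_rep = (9.0000,-3.0000)
Δp = p'−p = (2.2500,-0.7500); α = Δx/Fx = (9/4) / (9) = 1/4
check: Δy/Fy = (-3/4) / (-3) = 1/4 ✓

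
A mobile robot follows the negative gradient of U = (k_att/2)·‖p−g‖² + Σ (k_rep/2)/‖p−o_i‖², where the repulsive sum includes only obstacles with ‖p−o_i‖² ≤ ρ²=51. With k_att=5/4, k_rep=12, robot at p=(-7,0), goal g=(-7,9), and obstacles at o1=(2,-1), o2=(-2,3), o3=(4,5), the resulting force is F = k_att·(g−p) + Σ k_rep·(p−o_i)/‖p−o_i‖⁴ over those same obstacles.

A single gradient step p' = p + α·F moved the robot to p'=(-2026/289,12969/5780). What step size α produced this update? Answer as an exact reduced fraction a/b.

α = 1/5

F_att = 5/4·(g−p) = 5/4·(0,9) = (0.0000,11.2500)
o1: d²=82 > ρ²=51 → inactive
o2: d²=34 ≤ ρ²=51; F_rep = 12·(-5,-3)/34² = (-0.0519,-0.0311)
o3: d²=146 > ρ²=51 → inactive
F = F_att + ΣF_rep = (-0.0519,11.2189)
Δp = p'−p = (-0.0104,2.2438); α = Δx/Fx = (-3/289) / (-15/289) = 1/5
check: Δy/Fy = (12969/5780) / (12969/1156) = 1/5 ✓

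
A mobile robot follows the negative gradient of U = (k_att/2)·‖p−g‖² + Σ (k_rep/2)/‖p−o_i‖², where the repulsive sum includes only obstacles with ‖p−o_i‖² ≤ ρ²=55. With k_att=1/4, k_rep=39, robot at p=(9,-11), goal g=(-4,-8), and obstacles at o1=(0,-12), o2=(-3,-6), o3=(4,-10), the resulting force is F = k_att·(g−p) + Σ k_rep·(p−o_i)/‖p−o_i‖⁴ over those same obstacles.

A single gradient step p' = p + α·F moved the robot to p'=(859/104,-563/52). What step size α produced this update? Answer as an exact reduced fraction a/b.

α = 1/4

F_att = 1/4·(g−p) = 1/4·(-13,3) = (-3.2500,0.7500)
o1: d²=82 > ρ²=55 → inactive
o2: d²=169 > ρ²=55 → inactive
o3: d²=26 ≤ ρ²=55; F_rep = 39·(5,-1)/26² = (0.2885,-0.0577)
F = F_att + ΣF_rep = (-2.9615,0.6923)
Δp = p'−p = (-0.7404,0.1731); α = Δx/Fx = (-77/104) / (-77/26) = 1/4
check: Δy/Fy = (9/52) / (9/13) = 1/4 ✓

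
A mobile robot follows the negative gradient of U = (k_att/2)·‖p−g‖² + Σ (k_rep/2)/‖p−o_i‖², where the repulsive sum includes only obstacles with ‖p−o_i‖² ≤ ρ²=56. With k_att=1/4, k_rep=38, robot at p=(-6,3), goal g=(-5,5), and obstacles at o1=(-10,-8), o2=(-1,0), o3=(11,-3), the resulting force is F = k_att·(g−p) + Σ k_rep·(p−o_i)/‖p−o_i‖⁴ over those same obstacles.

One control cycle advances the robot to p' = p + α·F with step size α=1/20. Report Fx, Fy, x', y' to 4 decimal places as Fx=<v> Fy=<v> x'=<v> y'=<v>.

F_att = 1/4·(g−p) = 1/4·(1,2) = (0.2500,0.5000)
o1: d²=137 > ρ²=56 → inactive
o2: d²=34 ≤ ρ²=56; F_rep = 38·(-5,3)/34² = (-0.1644,0.0986)
o3: d²=325 > ρ²=56 → inactive
F = F_att + ΣF_rep = (0.0856,0.5986)
p' = p + 1/20·F = (-5.9957,3.0299)

Fx=0.0856 Fy=0.5986 x'=-5.9957 y'=3.0299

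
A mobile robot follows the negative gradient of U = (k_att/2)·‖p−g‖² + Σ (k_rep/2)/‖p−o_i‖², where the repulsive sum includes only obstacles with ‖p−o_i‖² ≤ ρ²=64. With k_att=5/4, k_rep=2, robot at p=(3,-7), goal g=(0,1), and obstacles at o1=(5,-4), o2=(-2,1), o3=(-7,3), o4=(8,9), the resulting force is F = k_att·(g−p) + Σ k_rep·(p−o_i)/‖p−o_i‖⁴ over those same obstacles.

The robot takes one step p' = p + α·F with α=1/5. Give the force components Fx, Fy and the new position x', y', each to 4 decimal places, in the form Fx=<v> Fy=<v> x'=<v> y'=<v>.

Fx=-3.7737 Fy=9.9645 x'=2.2453 y'=-5.0071

F_att = 5/4·(g−p) = 5/4·(-3,8) = (-3.7500,10.0000)
o1: d²=13 ≤ ρ²=64; F_rep = 2·(-2,-3)/13² = (-0.0237,-0.0355)
o2: d²=89 > ρ²=64 → inactive
o3: d²=200 > ρ²=64 → inactive
o4: d²=281 > ρ²=64 → inactive
F = F_att + ΣF_rep = (-3.7737,9.9645)
p' = p + 1/5·F = (2.2453,-5.0071)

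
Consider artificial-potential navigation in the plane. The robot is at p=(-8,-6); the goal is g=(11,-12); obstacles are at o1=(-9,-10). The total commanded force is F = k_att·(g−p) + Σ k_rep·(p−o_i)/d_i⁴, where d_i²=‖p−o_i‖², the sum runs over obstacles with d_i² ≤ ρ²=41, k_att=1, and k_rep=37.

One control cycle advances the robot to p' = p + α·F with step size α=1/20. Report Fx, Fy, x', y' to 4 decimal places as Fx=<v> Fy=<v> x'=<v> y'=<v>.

F_att = 1·(g−p) = 1·(19,-6) = (19.0000,-6.0000)
o1: d²=17 ≤ ρ²=41; F_rep = 37·(1,4)/17² = (0.1280,0.5121)
F = F_att + ΣF_rep = (19.1280,-5.4879)
p' = p + 1/20·F = (-7.0436,-6.2744)

Fx=19.1280 Fy=-5.4879 x'=-7.0436 y'=-6.2744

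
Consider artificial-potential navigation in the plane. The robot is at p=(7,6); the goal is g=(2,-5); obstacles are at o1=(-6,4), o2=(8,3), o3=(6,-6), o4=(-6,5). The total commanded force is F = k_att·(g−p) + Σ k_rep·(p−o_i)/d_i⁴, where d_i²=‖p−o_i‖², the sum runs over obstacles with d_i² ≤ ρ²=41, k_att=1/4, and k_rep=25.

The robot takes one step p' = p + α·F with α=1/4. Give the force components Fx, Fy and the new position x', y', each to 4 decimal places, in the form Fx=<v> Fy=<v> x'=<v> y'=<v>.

F_att = 1/4·(g−p) = 1/4·(-5,-11) = (-1.2500,-2.7500)
o1: d²=173 > ρ²=41 → inactive
o2: d²=10 ≤ ρ²=41; F_rep = 25·(-1,3)/10² = (-0.2500,0.7500)
o3: d²=145 > ρ²=41 → inactive
o4: d²=170 > ρ²=41 → inactive
F = F_att + ΣF_rep = (-1.5000,-2.0000)
p' = p + 1/4·F = (6.6250,5.5000)

Fx=-1.5000 Fy=-2.0000 x'=6.6250 y'=5.5000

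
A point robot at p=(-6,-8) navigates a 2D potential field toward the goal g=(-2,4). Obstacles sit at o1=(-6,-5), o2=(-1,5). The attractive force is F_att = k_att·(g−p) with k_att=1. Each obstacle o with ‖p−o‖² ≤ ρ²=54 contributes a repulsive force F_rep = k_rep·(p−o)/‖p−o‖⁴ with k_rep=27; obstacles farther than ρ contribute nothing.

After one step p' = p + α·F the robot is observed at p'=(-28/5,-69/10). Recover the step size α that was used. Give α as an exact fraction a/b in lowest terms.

α = 1/10

F_att = 1·(g−p) = 1·(4,12) = (4.0000,12.0000)
o1: d²=9 ≤ ρ²=54; F_rep = 27·(0,-3)/9² = (0.0000,-1.0000)
o2: d²=194 > ρ²=54 → inactive
F = F_att + ΣF_rep = (4.0000,11.0000)
Δp = p'−p = (0.4000,1.1000); α = Δx/Fx = (2/5) / (4) = 1/10
check: Δy/Fy = (11/10) / (11) = 1/10 ✓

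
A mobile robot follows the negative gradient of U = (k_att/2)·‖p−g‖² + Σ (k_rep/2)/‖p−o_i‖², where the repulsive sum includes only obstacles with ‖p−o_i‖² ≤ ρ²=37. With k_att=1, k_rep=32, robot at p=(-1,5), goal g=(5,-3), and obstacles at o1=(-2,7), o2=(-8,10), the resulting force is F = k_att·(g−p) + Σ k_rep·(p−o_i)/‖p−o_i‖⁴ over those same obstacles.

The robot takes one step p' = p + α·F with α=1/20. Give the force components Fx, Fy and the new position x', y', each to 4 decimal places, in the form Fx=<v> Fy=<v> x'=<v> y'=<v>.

Fx=7.2800 Fy=-10.5600 x'=-0.6360 y'=4.4720

F_att = 1·(g−p) = 1·(6,-8) = (6.0000,-8.0000)
o1: d²=5 ≤ ρ²=37; F_rep = 32·(1,-2)/5² = (1.2800,-2.5600)
o2: d²=74 > ρ²=37 → inactive
F = F_att + ΣF_rep = (7.2800,-10.5600)
p' = p + 1/20·F = (-0.6360,4.4720)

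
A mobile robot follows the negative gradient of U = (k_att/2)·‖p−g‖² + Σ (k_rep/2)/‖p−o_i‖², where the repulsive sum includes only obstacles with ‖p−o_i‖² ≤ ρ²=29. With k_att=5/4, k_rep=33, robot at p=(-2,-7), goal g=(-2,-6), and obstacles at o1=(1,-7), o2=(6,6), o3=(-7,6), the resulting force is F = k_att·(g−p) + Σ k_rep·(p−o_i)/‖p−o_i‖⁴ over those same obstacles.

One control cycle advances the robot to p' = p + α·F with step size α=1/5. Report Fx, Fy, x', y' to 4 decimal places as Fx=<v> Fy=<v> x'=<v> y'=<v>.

Fx=-1.2222 Fy=1.2500 x'=-2.2444 y'=-6.7500

F_att = 5/4·(g−p) = 5/4·(0,1) = (0.0000,1.2500)
o1: d²=9 ≤ ρ²=29; F_rep = 33·(-3,0)/9² = (-1.2222,0.0000)
o2: d²=233 > ρ²=29 → inactive
o3: d²=194 > ρ²=29 → inactive
F = F_att + ΣF_rep = (-1.2222,1.2500)
p' = p + 1/5·F = (-2.2444,-6.7500)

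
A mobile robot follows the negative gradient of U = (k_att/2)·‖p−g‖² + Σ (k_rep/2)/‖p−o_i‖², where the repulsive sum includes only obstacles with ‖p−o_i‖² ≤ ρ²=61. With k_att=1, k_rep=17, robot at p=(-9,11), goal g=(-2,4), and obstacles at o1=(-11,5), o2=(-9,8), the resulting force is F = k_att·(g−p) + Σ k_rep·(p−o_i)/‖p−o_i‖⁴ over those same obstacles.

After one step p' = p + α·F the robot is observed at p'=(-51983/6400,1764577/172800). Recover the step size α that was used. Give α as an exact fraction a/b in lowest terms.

α = 1/8

F_att = 1·(g−p) = 1·(7,-7) = (7.0000,-7.0000)
o1: d²=40 ≤ ρ²=61; F_rep = 17·(2,6)/40² = (0.0213,0.0638)
o2: d²=9 ≤ ρ²=61; F_rep = 17·(0,3)/9² = (0.0000,0.6296)
F = F_att + ΣF_rep = (7.0213,-6.3066)
Δp = p'−p = (0.8777,-0.7883); α = Δx/Fx = (5617/6400) / (5617/800) = 1/8
check: Δy/Fy = (-136223/172800) / (-136223/21600) = 1/8 ✓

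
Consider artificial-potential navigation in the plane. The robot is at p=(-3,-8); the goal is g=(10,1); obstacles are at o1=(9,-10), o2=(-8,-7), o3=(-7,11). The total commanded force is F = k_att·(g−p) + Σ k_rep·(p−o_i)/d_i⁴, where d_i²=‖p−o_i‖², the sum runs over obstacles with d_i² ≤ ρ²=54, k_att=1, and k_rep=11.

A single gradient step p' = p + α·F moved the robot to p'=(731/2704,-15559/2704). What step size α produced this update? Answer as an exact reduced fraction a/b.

F_att = 1·(g−p) = 1·(13,9) = (13.0000,9.0000)
o1: d²=148 > ρ²=54 → inactive
o2: d²=26 ≤ ρ²=54; F_rep = 11·(5,-1)/26² = (0.0814,-0.0163)
o3: d²=377 > ρ²=54 → inactive
F = F_att + ΣF_rep = (13.0814,8.9837)
Δp = p'−p = (3.2703,2.2459); α = Δx/Fx = (8843/2704) / (8843/676) = 1/4
check: Δy/Fy = (6073/2704) / (6073/676) = 1/4 ✓

α = 1/4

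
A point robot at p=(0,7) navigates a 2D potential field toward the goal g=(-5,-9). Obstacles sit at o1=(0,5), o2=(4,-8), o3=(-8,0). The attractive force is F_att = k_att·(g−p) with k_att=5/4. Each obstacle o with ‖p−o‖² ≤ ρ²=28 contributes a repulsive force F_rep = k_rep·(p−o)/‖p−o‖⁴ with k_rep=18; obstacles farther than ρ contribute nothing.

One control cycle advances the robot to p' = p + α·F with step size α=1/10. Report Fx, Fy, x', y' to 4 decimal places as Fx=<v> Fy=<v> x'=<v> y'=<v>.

F_att = 5/4·(g−p) = 5/4·(-5,-16) = (-6.2500,-20.0000)
o1: d²=4 ≤ ρ²=28; F_rep = 18·(0,2)/4² = (0.0000,2.2500)
o2: d²=241 > ρ²=28 → inactive
o3: d²=113 > ρ²=28 → inactive
F = F_att + ΣF_rep = (-6.2500,-17.7500)
p' = p + 1/10·F = (-0.6250,5.2250)

Fx=-6.2500 Fy=-17.7500 x'=-0.6250 y'=5.2250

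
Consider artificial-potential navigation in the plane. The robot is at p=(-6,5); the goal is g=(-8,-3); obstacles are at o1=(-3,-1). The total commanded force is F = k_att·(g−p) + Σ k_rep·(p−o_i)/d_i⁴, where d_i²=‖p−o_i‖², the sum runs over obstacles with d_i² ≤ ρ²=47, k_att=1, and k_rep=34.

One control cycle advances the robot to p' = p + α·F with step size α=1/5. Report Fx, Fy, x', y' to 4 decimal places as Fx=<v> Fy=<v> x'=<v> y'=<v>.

Fx=-2.0504 Fy=-7.8993 x'=-6.4101 y'=3.4201

F_att = 1·(g−p) = 1·(-2,-8) = (-2.0000,-8.0000)
o1: d²=45 ≤ ρ²=47; F_rep = 34·(-3,6)/45² = (-0.0504,0.1007)
F = F_att + ΣF_rep = (-2.0504,-7.8993)
p' = p + 1/5·F = (-6.4101,3.4201)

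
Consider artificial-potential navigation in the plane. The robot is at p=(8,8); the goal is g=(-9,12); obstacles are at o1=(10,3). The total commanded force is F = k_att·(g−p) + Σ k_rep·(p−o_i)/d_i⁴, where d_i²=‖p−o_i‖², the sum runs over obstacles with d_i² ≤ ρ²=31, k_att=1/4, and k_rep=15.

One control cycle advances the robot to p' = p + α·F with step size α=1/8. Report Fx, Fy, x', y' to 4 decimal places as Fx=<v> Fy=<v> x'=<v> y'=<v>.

Fx=-4.2857 Fy=1.0892 x'=7.4643 y'=8.1361

F_att = 1/4·(g−p) = 1/4·(-17,4) = (-4.2500,1.0000)
o1: d²=29 ≤ ρ²=31; F_rep = 15·(-2,5)/29² = (-0.0357,0.0892)
F = F_att + ΣF_rep = (-4.2857,1.0892)
p' = p + 1/8·F = (7.4643,8.1361)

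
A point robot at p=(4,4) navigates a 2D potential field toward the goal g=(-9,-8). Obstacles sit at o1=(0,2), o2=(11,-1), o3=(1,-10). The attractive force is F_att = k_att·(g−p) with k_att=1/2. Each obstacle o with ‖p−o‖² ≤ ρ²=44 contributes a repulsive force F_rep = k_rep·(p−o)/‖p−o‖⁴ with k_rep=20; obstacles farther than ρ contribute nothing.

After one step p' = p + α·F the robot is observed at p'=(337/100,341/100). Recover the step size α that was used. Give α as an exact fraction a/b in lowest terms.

α = 1/10

F_att = 1/2·(g−p) = 1/2·(-13,-12) = (-6.5000,-6.0000)
o1: d²=20 ≤ ρ²=44; F_rep = 20·(4,2)/20² = (0.2000,0.1000)
o2: d²=74 > ρ²=44 → inactive
o3: d²=205 > ρ²=44 → inactive
F = F_att + ΣF_rep = (-6.3000,-5.9000)
Δp = p'−p = (-0.6300,-0.5900); α = Δx/Fx = (-63/100) / (-63/10) = 1/10
check: Δy/Fy = (-59/100) / (-59/10) = 1/10 ✓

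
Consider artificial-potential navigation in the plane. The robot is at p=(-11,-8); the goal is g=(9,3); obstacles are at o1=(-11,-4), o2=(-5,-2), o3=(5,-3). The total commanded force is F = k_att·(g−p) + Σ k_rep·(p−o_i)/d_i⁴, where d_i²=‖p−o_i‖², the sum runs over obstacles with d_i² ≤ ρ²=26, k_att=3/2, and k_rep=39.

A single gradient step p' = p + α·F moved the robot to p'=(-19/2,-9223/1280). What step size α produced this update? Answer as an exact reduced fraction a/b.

F_att = 3/2·(g−p) = 3/2·(20,11) = (30.0000,16.5000)
o1: d²=16 ≤ ρ²=26; F_rep = 39·(0,-4)/16² = (0.0000,-0.6094)
o2: d²=72 > ρ²=26 → inactive
o3: d²=281 > ρ²=26 → inactive
F = F_att + ΣF_rep = (30.0000,15.8906)
Δp = p'−p = (1.5000,0.7945); α = Δx/Fx = (3/2) / (30) = 1/20
check: Δy/Fy = (1017/1280) / (1017/64) = 1/20 ✓

α = 1/20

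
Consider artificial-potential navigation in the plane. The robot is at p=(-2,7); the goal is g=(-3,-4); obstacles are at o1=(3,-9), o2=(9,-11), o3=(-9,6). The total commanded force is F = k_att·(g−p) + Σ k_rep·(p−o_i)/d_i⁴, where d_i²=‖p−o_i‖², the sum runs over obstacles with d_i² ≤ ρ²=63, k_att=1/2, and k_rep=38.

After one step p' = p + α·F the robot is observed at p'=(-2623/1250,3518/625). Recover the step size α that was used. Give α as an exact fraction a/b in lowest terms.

F_att = 1/2·(g−p) = 1/2·(-1,-11) = (-0.5000,-5.5000)
o1: d²=281 > ρ²=63 → inactive
o2: d²=445 > ρ²=63 → inactive
o3: d²=50 ≤ ρ²=63; F_rep = 38·(7,1)/50² = (0.1064,0.0152)
F = F_att + ΣF_rep = (-0.3936,-5.4848)
Δp = p'−p = (-0.0984,-1.3712); α = Δx/Fx = (-123/1250) / (-246/625) = 1/4
check: Δy/Fy = (-857/625) / (-3428/625) = 1/4 ✓

α = 1/4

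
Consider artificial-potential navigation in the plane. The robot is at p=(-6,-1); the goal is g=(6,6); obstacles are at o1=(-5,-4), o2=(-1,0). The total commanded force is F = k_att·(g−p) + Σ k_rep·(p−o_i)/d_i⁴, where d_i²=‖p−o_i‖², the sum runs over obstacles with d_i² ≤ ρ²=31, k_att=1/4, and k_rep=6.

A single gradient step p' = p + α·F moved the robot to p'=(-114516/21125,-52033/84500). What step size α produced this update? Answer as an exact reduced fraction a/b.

α = 1/5

F_att = 1/4·(g−p) = 1/4·(12,7) = (3.0000,1.7500)
o1: d²=10 ≤ ρ²=31; F_rep = 6·(-1,3)/10² = (-0.0600,0.1800)
o2: d²=26 ≤ ρ²=31; F_rep = 6·(-5,-1)/26² = (-0.0444,-0.0089)
F = F_att + ΣF_rep = (2.8956,1.9211)
Δp = p'−p = (0.5791,0.3842); α = Δx/Fx = (12234/21125) / (12234/4225) = 1/5
check: Δy/Fy = (32467/84500) / (32467/16900) = 1/5 ✓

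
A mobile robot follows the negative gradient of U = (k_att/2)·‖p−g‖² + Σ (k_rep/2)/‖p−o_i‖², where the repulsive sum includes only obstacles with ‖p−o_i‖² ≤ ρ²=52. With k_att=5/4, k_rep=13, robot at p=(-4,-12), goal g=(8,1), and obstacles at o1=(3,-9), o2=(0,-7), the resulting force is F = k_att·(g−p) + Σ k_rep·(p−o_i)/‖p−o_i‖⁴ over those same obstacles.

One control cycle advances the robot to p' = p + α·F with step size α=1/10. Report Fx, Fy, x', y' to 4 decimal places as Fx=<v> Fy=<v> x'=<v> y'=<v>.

F_att = 5/4·(g−p) = 5/4·(12,13) = (15.0000,16.2500)
o1: d²=58 > ρ²=52 → inactive
o2: d²=41 ≤ ρ²=52; F_rep = 13·(-4,-5)/41² = (-0.0309,-0.0387)
F = F_att + ΣF_rep = (14.9691,16.2113)
p' = p + 1/10·F = (-2.5031,-10.3789)

Fx=14.9691 Fy=16.2113 x'=-2.5031 y'=-10.3789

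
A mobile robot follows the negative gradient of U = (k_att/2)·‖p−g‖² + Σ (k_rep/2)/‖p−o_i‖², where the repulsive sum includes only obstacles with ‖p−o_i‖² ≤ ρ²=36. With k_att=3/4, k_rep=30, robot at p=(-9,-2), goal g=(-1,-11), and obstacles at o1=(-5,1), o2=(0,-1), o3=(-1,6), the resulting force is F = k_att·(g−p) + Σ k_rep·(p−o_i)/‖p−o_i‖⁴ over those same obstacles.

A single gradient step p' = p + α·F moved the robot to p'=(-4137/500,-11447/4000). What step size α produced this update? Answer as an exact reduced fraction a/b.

F_att = 3/4·(g−p) = 3/4·(8,-9) = (6.0000,-6.7500)
o1: d²=25 ≤ ρ²=36; F_rep = 30·(-4,-3)/25² = (-0.1920,-0.1440)
o2: d²=82 > ρ²=36 → inactive
o3: d²=128 > ρ²=36 → inactive
F = F_att + ΣF_rep = (5.8080,-6.8940)
Δp = p'−p = (0.7260,-0.8618); α = Δx/Fx = (363/500) / (726/125) = 1/8
check: Δy/Fy = (-3447/4000) / (-3447/500) = 1/8 ✓

α = 1/8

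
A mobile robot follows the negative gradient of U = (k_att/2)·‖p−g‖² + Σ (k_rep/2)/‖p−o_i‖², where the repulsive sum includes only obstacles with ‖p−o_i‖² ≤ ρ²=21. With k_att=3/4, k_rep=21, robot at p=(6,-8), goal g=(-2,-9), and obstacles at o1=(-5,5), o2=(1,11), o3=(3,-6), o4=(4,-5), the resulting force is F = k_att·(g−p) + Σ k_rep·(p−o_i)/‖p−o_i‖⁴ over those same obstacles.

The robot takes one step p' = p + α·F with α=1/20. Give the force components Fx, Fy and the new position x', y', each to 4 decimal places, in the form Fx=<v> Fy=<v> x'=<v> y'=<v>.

F_att = 3/4·(g−p) = 3/4·(-8,-1) = (-6.0000,-0.7500)
o1: d²=290 > ρ²=21 → inactive
o2: d²=386 > ρ²=21 → inactive
o3: d²=13 ≤ ρ²=21; F_rep = 21·(3,-2)/13² = (0.3728,-0.2485)
o4: d²=13 ≤ ρ²=21; F_rep = 21·(2,-3)/13² = (0.2485,-0.3728)
F = F_att + ΣF_rep = (-5.3787,-1.3713)
p' = p + 1/20·F = (5.7311,-8.0686)

Fx=-5.3787 Fy=-1.3713 x'=5.7311 y'=-8.0686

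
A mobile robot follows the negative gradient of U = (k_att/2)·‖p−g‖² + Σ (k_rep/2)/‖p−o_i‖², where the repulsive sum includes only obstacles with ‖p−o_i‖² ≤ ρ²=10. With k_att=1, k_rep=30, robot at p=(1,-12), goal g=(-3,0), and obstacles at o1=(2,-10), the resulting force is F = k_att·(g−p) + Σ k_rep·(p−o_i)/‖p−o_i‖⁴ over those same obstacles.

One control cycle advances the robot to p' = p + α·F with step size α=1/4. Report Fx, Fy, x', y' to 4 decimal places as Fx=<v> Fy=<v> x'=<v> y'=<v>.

F_att = 1·(g−p) = 1·(-4,12) = (-4.0000,12.0000)
o1: d²=5 ≤ ρ²=10; F_rep = 30·(-1,-2)/5² = (-1.2000,-2.4000)
F = F_att + ΣF_rep = (-5.2000,9.6000)
p' = p + 1/4·F = (-0.3000,-9.6000)

Fx=-5.2000 Fy=9.6000 x'=-0.3000 y'=-9.6000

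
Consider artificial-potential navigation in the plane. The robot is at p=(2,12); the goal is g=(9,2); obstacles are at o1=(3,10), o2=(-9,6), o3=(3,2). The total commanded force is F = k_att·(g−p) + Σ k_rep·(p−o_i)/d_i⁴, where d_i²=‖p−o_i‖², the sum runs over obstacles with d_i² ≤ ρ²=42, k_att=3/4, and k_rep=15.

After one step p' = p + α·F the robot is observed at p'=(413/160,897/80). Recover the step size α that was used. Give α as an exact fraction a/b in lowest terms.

α = 1/8

F_att = 3/4·(g−p) = 3/4·(7,-10) = (5.2500,-7.5000)
o1: d²=5 ≤ ρ²=42; F_rep = 15·(-1,2)/5² = (-0.6000,1.2000)
o2: d²=157 > ρ²=42 → inactive
o3: d²=101 > ρ²=42 → inactive
F = F_att + ΣF_rep = (4.6500,-6.3000)
Δp = p'−p = (0.5813,-0.7875); α = Δx/Fx = (93/160) / (93/20) = 1/8
check: Δy/Fy = (-63/80) / (-63/10) = 1/8 ✓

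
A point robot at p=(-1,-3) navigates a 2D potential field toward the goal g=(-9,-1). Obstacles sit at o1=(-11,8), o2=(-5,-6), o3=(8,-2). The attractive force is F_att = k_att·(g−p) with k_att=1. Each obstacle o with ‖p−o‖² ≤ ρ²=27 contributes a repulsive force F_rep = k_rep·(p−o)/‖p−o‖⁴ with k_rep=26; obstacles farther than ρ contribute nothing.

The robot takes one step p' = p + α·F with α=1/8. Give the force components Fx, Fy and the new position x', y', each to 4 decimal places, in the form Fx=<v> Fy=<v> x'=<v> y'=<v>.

Fx=-7.8336 Fy=2.1248 x'=-1.9792 y'=-2.7344

F_att = 1·(g−p) = 1·(-8,2) = (-8.0000,2.0000)
o1: d²=221 > ρ²=27 → inactive
o2: d²=25 ≤ ρ²=27; F_rep = 26·(4,3)/25² = (0.1664,0.1248)
o3: d²=82 > ρ²=27 → inactive
F = F_att + ΣF_rep = (-7.8336,2.1248)
p' = p + 1/8·F = (-1.9792,-2.7344)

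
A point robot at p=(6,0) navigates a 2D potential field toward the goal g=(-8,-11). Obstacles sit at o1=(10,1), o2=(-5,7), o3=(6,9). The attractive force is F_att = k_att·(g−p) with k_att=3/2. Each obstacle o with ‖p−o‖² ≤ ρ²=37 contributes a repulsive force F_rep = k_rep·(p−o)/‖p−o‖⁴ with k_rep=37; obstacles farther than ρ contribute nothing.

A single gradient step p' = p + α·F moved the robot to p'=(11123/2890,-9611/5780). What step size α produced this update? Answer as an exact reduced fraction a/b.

α = 1/10

F_att = 3/2·(g−p) = 3/2·(-14,-11) = (-21.0000,-16.5000)
o1: d²=17 ≤ ρ²=37; F_rep = 37·(-4,-1)/17² = (-0.5121,-0.1280)
o2: d²=170 > ρ²=37 → inactive
o3: d²=81 > ρ²=37 → inactive
F = F_att + ΣF_rep = (-21.5121,-16.6280)
Δp = p'−p = (-2.1512,-1.6628); α = Δx/Fx = (-6217/2890) / (-6217/289) = 1/10
check: Δy/Fy = (-9611/5780) / (-9611/578) = 1/10 ✓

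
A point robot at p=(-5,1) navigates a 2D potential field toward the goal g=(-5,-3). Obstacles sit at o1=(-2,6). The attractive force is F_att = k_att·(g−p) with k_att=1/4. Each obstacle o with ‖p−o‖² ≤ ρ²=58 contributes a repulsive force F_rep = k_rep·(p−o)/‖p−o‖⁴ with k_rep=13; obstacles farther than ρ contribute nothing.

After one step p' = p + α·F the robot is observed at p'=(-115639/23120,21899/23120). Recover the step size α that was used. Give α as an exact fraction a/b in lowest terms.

α = 1/20

F_att = 1/4·(g−p) = 1/4·(0,-4) = (0.0000,-1.0000)
o1: d²=34 ≤ ρ²=58; F_rep = 13·(-3,-5)/34² = (-0.0337,-0.0562)
F = F_att + ΣF_rep = (-0.0337,-1.0562)
Δp = p'−p = (-0.0017,-0.0528); α = Δx/Fx = (-39/23120) / (-39/1156) = 1/20
check: Δy/Fy = (-1221/23120) / (-1221/1156) = 1/20 ✓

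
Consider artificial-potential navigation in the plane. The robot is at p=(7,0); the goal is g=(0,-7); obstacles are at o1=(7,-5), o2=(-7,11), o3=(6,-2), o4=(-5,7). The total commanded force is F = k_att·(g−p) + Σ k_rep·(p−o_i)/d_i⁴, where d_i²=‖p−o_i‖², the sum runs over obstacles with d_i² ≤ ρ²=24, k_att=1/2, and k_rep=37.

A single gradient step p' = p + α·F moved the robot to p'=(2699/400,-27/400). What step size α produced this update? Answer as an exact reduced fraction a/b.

α = 1/8

F_att = 1/2·(g−p) = 1/2·(-7,-7) = (-3.5000,-3.5000)
o1: d²=25 > ρ²=24 → inactive
o2: d²=317 > ρ²=24 → inactive
o3: d²=5 ≤ ρ²=24; F_rep = 37·(1,2)/5² = (1.4800,2.9600)
o4: d²=193 > ρ²=24 → inactive
F = F_att + ΣF_rep = (-2.0200,-0.5400)
Δp = p'−p = (-0.2525,-0.0675); α = Δx/Fx = (-101/400) / (-101/50) = 1/8
check: Δy/Fy = (-27/400) / (-27/50) = 1/8 ✓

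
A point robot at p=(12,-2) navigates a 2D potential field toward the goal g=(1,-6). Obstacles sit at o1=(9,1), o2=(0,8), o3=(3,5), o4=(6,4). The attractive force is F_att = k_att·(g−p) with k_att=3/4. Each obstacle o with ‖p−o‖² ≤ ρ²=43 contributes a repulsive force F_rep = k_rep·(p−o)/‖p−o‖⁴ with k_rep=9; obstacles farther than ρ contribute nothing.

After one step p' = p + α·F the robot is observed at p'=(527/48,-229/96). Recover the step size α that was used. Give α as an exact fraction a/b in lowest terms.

F_att = 3/4·(g−p) = 3/4·(-11,-4) = (-8.2500,-3.0000)
o1: d²=18 ≤ ρ²=43; F_rep = 9·(3,-3)/18² = (0.0833,-0.0833)
o2: d²=244 > ρ²=43 → inactive
o3: d²=130 > ρ²=43 → inactive
o4: d²=72 > ρ²=43 → inactive
F = F_att + ΣF_rep = (-8.1667,-3.0833)
Δp = p'−p = (-1.0208,-0.3854); α = Δx/Fx = (-49/48) / (-49/6) = 1/8
check: Δy/Fy = (-37/96) / (-37/12) = 1/8 ✓

α = 1/8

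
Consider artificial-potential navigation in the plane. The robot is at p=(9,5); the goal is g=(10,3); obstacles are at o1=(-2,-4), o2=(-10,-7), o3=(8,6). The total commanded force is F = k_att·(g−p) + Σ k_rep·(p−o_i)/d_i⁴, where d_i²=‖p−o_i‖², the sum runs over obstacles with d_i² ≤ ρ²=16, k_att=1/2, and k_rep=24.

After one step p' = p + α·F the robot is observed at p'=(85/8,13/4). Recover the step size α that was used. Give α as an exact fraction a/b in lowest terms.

F_att = 1/2·(g−p) = 1/2·(1,-2) = (0.5000,-1.0000)
o1: d²=202 > ρ²=16 → inactive
o2: d²=505 > ρ²=16 → inactive
o3: d²=2 ≤ ρ²=16; F_rep = 24·(1,-1)/2² = (6.0000,-6.0000)
F = F_att + ΣF_rep = (6.5000,-7.0000)
Δp = p'−p = (1.6250,-1.7500); α = Δx/Fx = (13/8) / (13/2) = 1/4
check: Δy/Fy = (-7/4) / (-7) = 1/4 ✓

α = 1/4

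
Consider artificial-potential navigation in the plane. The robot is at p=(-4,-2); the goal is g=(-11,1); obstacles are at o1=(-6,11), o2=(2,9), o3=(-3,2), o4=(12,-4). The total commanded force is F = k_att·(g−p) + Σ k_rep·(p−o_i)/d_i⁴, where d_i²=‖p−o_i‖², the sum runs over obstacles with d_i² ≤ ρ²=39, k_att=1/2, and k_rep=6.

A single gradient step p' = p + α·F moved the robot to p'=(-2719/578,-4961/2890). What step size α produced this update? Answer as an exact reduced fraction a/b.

F_att = 1/2·(g−p) = 1/2·(-7,3) = (-3.5000,1.5000)
o1: d²=173 > ρ²=39 → inactive
o2: d²=157 > ρ²=39 → inactive
o3: d²=17 ≤ ρ²=39; F_rep = 6·(-1,-4)/17² = (-0.0208,-0.0830)
o4: d²=260 > ρ²=39 → inactive
F = F_att + ΣF_rep = (-3.5208,1.4170)
Δp = p'−p = (-0.7042,0.2834); α = Δx/Fx = (-407/578) / (-2035/578) = 1/5
check: Δy/Fy = (819/2890) / (819/578) = 1/5 ✓

α = 1/5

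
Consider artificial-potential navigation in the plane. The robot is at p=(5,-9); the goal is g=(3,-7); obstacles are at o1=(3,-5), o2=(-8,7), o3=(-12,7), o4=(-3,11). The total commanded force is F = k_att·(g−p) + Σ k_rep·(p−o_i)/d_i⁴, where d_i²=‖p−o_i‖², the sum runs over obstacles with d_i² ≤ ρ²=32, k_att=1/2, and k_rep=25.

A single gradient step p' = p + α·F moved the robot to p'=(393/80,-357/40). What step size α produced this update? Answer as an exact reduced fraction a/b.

α = 1/10

F_att = 1/2·(g−p) = 1/2·(-2,2) = (-1.0000,1.0000)
o1: d²=20 ≤ ρ²=32; F_rep = 25·(2,-4)/20² = (0.1250,-0.2500)
o2: d²=425 > ρ²=32 → inactive
o3: d²=545 > ρ²=32 → inactive
o4: d²=464 > ρ²=32 → inactive
F = F_att + ΣF_rep = (-0.8750,0.7500)
Δp = p'−p = (-0.0875,0.0750); α = Δx/Fx = (-7/80) / (-7/8) = 1/10
check: Δy/Fy = (3/40) / (3/4) = 1/10 ✓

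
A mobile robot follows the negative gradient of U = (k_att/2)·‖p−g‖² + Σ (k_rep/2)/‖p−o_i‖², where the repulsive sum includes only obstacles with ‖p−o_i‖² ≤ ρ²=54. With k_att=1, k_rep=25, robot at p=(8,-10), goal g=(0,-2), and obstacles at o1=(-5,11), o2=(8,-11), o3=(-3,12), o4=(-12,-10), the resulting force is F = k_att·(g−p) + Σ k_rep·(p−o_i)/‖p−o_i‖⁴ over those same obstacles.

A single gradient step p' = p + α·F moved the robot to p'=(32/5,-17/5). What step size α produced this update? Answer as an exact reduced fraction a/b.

α = 1/5

F_att = 1·(g−p) = 1·(-8,8) = (-8.0000,8.0000)
o1: d²=610 > ρ²=54 → inactive
o2: d²=1 ≤ ρ²=54; F_rep = 25·(0,1)/1² = (0.0000,25.0000)
o3: d²=605 > ρ²=54 → inactive
o4: d²=400 > ρ²=54 → inactive
F = F_att + ΣF_rep = (-8.0000,33.0000)
Δp = p'−p = (-1.6000,6.6000); α = Δx/Fx = (-8/5) / (-8) = 1/5
check: Δy/Fy = (33/5) / (33) = 1/5 ✓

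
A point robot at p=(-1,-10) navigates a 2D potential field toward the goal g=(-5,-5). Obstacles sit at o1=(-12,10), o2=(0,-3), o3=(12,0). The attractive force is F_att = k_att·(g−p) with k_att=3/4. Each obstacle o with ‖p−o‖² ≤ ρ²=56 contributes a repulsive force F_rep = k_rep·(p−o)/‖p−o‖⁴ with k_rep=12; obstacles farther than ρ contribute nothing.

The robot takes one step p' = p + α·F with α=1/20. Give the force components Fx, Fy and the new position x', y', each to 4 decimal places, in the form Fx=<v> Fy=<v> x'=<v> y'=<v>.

F_att = 3/4·(g−p) = 3/4·(-4,5) = (-3.0000,3.7500)
o1: d²=521 > ρ²=56 → inactive
o2: d²=50 ≤ ρ²=56; F_rep = 12·(-1,-7)/50² = (-0.0048,-0.0336)
o3: d²=269 > ρ²=56 → inactive
F = F_att + ΣF_rep = (-3.0048,3.7164)
p' = p + 1/20·F = (-1.1502,-9.8142)

Fx=-3.0048 Fy=3.7164 x'=-1.1502 y'=-9.8142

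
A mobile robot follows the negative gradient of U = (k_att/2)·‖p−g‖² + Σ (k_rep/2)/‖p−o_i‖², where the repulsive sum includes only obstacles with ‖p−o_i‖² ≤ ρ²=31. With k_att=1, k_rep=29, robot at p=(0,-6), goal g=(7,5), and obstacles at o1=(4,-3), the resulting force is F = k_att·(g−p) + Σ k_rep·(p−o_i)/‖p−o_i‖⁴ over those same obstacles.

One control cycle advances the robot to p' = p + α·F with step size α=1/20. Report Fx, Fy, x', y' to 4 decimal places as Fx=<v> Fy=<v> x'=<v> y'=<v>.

F_att = 1·(g−p) = 1·(7,11) = (7.0000,11.0000)
o1: d²=25 ≤ ρ²=31; F_rep = 29·(-4,-3)/25² = (-0.1856,-0.1392)
F = F_att + ΣF_rep = (6.8144,10.8608)
p' = p + 1/20·F = (0.3407,-5.4570)

Fx=6.8144 Fy=10.8608 x'=0.3407 y'=-5.4570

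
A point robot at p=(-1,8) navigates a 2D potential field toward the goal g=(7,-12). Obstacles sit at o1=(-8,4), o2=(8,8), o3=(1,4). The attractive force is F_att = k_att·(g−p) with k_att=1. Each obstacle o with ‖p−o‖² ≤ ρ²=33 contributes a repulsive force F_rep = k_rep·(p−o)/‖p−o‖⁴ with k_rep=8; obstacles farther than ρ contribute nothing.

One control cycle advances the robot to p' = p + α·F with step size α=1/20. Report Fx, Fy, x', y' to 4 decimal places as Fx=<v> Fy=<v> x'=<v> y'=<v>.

F_att = 1·(g−p) = 1·(8,-20) = (8.0000,-20.0000)
o1: d²=65 > ρ²=33 → inactive
o2: d²=81 > ρ²=33 → inactive
o3: d²=20 ≤ ρ²=33; F_rep = 8·(-2,4)/20² = (-0.0400,0.0800)
F = F_att + ΣF_rep = (7.9600,-19.9200)
p' = p + 1/20·F = (-0.6020,7.0040)

Fx=7.9600 Fy=-19.9200 x'=-0.6020 y'=7.0040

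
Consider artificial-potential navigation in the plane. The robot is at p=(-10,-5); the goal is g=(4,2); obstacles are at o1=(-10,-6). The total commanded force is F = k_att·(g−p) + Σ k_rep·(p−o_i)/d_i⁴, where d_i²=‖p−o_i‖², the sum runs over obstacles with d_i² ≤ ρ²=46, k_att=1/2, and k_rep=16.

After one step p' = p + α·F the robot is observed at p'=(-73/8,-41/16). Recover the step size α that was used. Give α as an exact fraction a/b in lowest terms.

F_att = 1/2·(g−p) = 1/2·(14,7) = (7.0000,3.5000)
o1: d²=1 ≤ ρ²=46; F_rep = 16·(0,1)/1² = (0.0000,16.0000)
F = F_att + ΣF_rep = (7.0000,19.5000)
Δp = p'−p = (0.8750,2.4375); α = Δx/Fx = (7/8) / (7) = 1/8
check: Δy/Fy = (39/16) / (39/2) = 1/8 ✓

α = 1/8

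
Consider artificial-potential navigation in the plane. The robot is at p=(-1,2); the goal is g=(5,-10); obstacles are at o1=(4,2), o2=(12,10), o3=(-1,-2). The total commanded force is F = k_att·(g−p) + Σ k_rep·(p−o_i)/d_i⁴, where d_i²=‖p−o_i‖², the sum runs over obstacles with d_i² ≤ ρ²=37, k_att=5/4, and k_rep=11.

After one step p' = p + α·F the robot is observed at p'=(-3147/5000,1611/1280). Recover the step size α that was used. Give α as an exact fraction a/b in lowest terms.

F_att = 5/4·(g−p) = 5/4·(6,-12) = (7.5000,-15.0000)
o1: d²=25 ≤ ρ²=37; F_rep = 11·(-5,0)/25² = (-0.0880,0.0000)
o2: d²=233 > ρ²=37 → inactive
o3: d²=16 ≤ ρ²=37; F_rep = 11·(0,4)/16² = (0.0000,0.1719)
F = F_att + ΣF_rep = (7.4120,-14.8281)
Δp = p'−p = (0.3706,-0.7414); α = Δx/Fx = (1853/5000) / (1853/250) = 1/20
check: Δy/Fy = (-949/1280) / (-949/64) = 1/20 ✓

α = 1/20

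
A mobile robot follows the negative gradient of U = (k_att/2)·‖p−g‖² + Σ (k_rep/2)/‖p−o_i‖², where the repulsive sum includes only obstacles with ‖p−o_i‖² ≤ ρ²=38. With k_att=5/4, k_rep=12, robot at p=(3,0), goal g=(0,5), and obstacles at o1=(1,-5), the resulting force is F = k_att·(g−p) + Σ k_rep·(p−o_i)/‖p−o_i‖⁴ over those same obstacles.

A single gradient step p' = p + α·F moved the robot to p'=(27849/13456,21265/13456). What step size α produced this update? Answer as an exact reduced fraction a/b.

F_att = 5/4·(g−p) = 5/4·(-3,5) = (-3.7500,6.2500)
o1: d²=29 ≤ ρ²=38; F_rep = 12·(2,5)/29² = (0.0285,0.0713)
F = F_att + ΣF_rep = (-3.7215,6.3213)
Δp = p'−p = (-0.9304,1.5803); α = Δx/Fx = (-12519/13456) / (-12519/3364) = 1/4
check: Δy/Fy = (21265/13456) / (21265/3364) = 1/4 ✓

α = 1/4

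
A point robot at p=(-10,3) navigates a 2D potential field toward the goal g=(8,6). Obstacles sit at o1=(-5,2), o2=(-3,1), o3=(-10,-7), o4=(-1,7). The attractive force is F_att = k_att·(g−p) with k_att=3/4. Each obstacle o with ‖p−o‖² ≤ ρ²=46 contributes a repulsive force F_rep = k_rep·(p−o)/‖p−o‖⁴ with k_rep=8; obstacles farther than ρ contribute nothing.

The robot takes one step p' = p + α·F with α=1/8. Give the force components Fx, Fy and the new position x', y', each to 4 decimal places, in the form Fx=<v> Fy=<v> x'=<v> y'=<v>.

Fx=13.4408 Fy=2.2618 x'=-8.3199 y'=3.2827

F_att = 3/4·(g−p) = 3/4·(18,3) = (13.5000,2.2500)
o1: d²=26 ≤ ρ²=46; F_rep = 8·(-5,1)/26² = (-0.0592,0.0118)
o2: d²=53 > ρ²=46 → inactive
o3: d²=100 > ρ²=46 → inactive
o4: d²=97 > ρ²=46 → inactive
F = F_att + ΣF_rep = (13.4408,2.2618)
p' = p + 1/8·F = (-8.3199,3.2827)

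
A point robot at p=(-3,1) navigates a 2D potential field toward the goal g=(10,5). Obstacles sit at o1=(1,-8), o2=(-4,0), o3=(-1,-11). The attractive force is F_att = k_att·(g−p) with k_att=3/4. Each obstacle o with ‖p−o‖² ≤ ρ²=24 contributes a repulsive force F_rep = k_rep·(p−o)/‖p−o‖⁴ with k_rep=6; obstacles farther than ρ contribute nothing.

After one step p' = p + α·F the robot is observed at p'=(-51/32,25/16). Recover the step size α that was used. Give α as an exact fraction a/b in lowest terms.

F_att = 3/4·(g−p) = 3/4·(13,4) = (9.7500,3.0000)
o1: d²=97 > ρ²=24 → inactive
o2: d²=2 ≤ ρ²=24; F_rep = 6·(1,1)/2² = (1.5000,1.5000)
o3: d²=148 > ρ²=24 → inactive
F = F_att + ΣF_rep = (11.2500,4.5000)
Δp = p'−p = (1.4062,0.5625); α = Δx/Fx = (45/32) / (45/4) = 1/8
check: Δy/Fy = (9/16) / (9/2) = 1/8 ✓

α = 1/8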